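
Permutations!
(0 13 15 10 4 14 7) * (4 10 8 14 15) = (0 13 4 15 8 14 7) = [13, 1, 2, 3, 15, 5, 6, 0, 14, 9, 10, 11, 12, 4, 7, 8]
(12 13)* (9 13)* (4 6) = (4 6)(9 13 12) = [0, 1, 2, 3, 6, 5, 4, 7, 8, 13, 10, 11, 9, 12]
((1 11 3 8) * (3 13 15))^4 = (1 3 13)(8 15 11)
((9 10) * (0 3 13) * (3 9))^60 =((0 9 10 3 13))^60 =(13)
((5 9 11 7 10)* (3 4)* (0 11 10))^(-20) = ((0 11 7)(3 4)(5 9 10))^(-20) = (0 11 7)(5 9 10)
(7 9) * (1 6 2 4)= (1 6 2 4)(7 9)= [0, 6, 4, 3, 1, 5, 2, 9, 8, 7]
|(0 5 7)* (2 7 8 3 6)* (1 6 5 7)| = |(0 7)(1 6 2)(3 5 8)| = 6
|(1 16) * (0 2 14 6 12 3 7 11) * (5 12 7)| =|(0 2 14 6 7 11)(1 16)(3 5 12)| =6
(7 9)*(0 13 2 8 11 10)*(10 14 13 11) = [11, 1, 8, 3, 4, 5, 6, 9, 10, 7, 0, 14, 12, 2, 13] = (0 11 14 13 2 8 10)(7 9)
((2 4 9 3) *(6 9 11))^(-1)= ((2 4 11 6 9 3))^(-1)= (2 3 9 6 11 4)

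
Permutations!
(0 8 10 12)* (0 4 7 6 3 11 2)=(0 8 10 12 4 7 6 3 11 2)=[8, 1, 0, 11, 7, 5, 3, 6, 10, 9, 12, 2, 4]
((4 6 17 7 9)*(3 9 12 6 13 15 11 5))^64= ((3 9 4 13 15 11 5)(6 17 7 12))^64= (17)(3 9 4 13 15 11 5)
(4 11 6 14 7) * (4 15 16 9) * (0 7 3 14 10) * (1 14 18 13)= (0 7 15 16 9 4 11 6 10)(1 14 3 18 13)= [7, 14, 2, 18, 11, 5, 10, 15, 8, 4, 0, 6, 12, 1, 3, 16, 9, 17, 13]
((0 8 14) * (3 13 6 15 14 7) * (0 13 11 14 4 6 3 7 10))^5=(0 10 8)(3 11 14 13)(4 15 6)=((0 8 10)(3 11 14 13)(4 6 15))^5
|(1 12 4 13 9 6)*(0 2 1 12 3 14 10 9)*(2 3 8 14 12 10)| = |(0 3 12 4 13)(1 8 14 2)(6 10 9)| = 60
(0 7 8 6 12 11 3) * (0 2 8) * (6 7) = (0 6 12 11 3 2 8 7) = [6, 1, 8, 2, 4, 5, 12, 0, 7, 9, 10, 3, 11]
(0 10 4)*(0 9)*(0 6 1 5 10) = (1 5 10 4 9 6) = [0, 5, 2, 3, 9, 10, 1, 7, 8, 6, 4]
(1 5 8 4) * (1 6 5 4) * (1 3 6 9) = (1 4 9)(3 6 5 8) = [0, 4, 2, 6, 9, 8, 5, 7, 3, 1]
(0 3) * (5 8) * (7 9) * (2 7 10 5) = (0 3)(2 7 9 10 5 8) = [3, 1, 7, 0, 4, 8, 6, 9, 2, 10, 5]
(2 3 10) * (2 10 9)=(10)(2 3 9)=[0, 1, 3, 9, 4, 5, 6, 7, 8, 2, 10]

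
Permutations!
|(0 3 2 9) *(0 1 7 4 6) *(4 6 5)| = |(0 3 2 9 1 7 6)(4 5)| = 14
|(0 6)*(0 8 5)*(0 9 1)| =|(0 6 8 5 9 1)| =6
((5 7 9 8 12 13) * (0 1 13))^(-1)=((0 1 13 5 7 9 8 12))^(-1)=(0 12 8 9 7 5 13 1)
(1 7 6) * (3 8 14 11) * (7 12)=(1 12 7 6)(3 8 14 11)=[0, 12, 2, 8, 4, 5, 1, 6, 14, 9, 10, 3, 7, 13, 11]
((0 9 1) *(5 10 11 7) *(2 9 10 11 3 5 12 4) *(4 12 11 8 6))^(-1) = ((12)(0 10 3 5 8 6 4 2 9 1)(7 11))^(-1) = (12)(0 1 9 2 4 6 8 5 3 10)(7 11)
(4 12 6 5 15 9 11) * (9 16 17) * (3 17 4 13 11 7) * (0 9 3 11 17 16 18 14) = (0 9 7 11 13 17 3 16 4 12 6 5 15 18 14) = [9, 1, 2, 16, 12, 15, 5, 11, 8, 7, 10, 13, 6, 17, 0, 18, 4, 3, 14]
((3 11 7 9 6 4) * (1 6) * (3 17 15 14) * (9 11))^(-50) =(1 3 15 4)(6 9 14 17)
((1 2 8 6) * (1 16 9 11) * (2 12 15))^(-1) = ((1 12 15 2 8 6 16 9 11))^(-1) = (1 11 9 16 6 8 2 15 12)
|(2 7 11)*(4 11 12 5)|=6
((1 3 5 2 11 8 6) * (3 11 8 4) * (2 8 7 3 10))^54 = (1 2 8 4 3)(5 11 7 6 10)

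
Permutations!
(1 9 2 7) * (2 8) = [0, 9, 7, 3, 4, 5, 6, 1, 2, 8] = (1 9 8 2 7)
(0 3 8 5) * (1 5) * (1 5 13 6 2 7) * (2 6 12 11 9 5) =(0 3 8 2 7 1 13 12 11 9 5) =[3, 13, 7, 8, 4, 0, 6, 1, 2, 5, 10, 9, 11, 12]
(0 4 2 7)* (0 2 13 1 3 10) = (0 4 13 1 3 10)(2 7) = [4, 3, 7, 10, 13, 5, 6, 2, 8, 9, 0, 11, 12, 1]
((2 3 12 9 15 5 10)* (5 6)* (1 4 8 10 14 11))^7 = (1 9 4 15 8 6 10 5 2 14 3 11 12)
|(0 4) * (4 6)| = |(0 6 4)| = 3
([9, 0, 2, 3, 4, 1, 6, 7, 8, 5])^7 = (0 1 5 9)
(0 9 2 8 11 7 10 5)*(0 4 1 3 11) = (0 9 2 8)(1 3 11 7 10 5 4) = [9, 3, 8, 11, 1, 4, 6, 10, 0, 2, 5, 7]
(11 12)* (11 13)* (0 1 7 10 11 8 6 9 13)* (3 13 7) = (0 1 3 13 8 6 9 7 10 11 12) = [1, 3, 2, 13, 4, 5, 9, 10, 6, 7, 11, 12, 0, 8]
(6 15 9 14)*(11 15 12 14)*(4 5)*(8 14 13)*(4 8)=[0, 1, 2, 3, 5, 8, 12, 7, 14, 11, 10, 15, 13, 4, 6, 9]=(4 5 8 14 6 12 13)(9 11 15)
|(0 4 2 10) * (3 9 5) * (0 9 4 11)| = 6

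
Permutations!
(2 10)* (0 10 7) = (0 10 2 7) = [10, 1, 7, 3, 4, 5, 6, 0, 8, 9, 2]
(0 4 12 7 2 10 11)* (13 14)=(0 4 12 7 2 10 11)(13 14)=[4, 1, 10, 3, 12, 5, 6, 2, 8, 9, 11, 0, 7, 14, 13]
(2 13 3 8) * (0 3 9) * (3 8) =(0 8 2 13 9) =[8, 1, 13, 3, 4, 5, 6, 7, 2, 0, 10, 11, 12, 9]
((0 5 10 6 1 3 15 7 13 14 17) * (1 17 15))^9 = ((0 5 10 6 17)(1 3)(7 13 14 15))^9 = (0 17 6 10 5)(1 3)(7 13 14 15)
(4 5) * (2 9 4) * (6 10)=(2 9 4 5)(6 10)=[0, 1, 9, 3, 5, 2, 10, 7, 8, 4, 6]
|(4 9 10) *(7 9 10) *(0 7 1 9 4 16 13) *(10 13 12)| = |(0 7 4 13)(1 9)(10 16 12)| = 12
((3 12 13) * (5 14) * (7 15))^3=(5 14)(7 15)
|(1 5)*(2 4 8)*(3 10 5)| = 12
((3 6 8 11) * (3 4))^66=((3 6 8 11 4))^66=(3 6 8 11 4)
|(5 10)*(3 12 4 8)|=4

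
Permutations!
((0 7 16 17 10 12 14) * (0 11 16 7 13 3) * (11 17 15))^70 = ((0 13 3)(10 12 14 17)(11 16 15))^70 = (0 13 3)(10 14)(11 16 15)(12 17)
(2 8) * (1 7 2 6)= [0, 7, 8, 3, 4, 5, 1, 2, 6]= (1 7 2 8 6)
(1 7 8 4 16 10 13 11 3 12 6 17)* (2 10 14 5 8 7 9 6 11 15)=(1 9 6 17)(2 10 13 15)(3 12 11)(4 16 14 5 8)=[0, 9, 10, 12, 16, 8, 17, 7, 4, 6, 13, 3, 11, 15, 5, 2, 14, 1]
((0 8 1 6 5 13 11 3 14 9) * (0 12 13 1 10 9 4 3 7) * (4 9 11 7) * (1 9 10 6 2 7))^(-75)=((0 8 6 5 9 12 13 1 2 7)(3 14 10 11 4))^(-75)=(14)(0 12)(1 6)(2 5)(7 9)(8 13)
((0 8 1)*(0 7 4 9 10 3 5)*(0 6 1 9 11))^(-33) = ((0 8 9 10 3 5 6 1 7 4 11))^(-33) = (11)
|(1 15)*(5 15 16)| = 4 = |(1 16 5 15)|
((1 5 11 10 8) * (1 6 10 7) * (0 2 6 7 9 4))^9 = ((0 2 6 10 8 7 1 5 11 9 4))^9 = (0 9 5 7 10 2 4 11 1 8 6)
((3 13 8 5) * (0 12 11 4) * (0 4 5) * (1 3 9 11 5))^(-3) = (0 3 9)(1 5 8)(11 12 13)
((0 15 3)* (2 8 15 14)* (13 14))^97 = (0 3 15 8 2 14 13)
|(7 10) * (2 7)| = 3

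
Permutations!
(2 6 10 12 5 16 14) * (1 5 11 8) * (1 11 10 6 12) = (1 5 16 14 2 12 10)(8 11) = [0, 5, 12, 3, 4, 16, 6, 7, 11, 9, 1, 8, 10, 13, 2, 15, 14]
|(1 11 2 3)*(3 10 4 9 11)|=10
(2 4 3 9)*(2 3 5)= (2 4 5)(3 9)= [0, 1, 4, 9, 5, 2, 6, 7, 8, 3]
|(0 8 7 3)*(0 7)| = 2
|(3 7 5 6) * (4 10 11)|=|(3 7 5 6)(4 10 11)|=12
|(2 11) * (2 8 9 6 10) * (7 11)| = 7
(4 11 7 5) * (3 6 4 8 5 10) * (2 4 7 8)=(2 4 11 8 5)(3 6 7 10)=[0, 1, 4, 6, 11, 2, 7, 10, 5, 9, 3, 8]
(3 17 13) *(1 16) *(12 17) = (1 16)(3 12 17 13) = [0, 16, 2, 12, 4, 5, 6, 7, 8, 9, 10, 11, 17, 3, 14, 15, 1, 13]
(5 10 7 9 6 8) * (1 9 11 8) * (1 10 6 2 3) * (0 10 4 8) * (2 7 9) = [10, 2, 3, 1, 8, 6, 4, 11, 5, 7, 9, 0] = (0 10 9 7 11)(1 2 3)(4 8 5 6)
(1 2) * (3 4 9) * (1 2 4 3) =(1 4 9) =[0, 4, 2, 3, 9, 5, 6, 7, 8, 1]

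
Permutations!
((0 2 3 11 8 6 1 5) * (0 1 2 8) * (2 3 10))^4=(0 11 3 6 8)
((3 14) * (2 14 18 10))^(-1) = (2 10 18 3 14)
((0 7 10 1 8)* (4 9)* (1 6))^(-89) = ((0 7 10 6 1 8)(4 9))^(-89) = (0 7 10 6 1 8)(4 9)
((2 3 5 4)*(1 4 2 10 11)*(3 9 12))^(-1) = (1 11 10 4)(2 5 3 12 9)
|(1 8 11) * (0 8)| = 4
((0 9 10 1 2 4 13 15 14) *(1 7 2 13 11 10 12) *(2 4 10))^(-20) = (0 9 12 1 13 15 14)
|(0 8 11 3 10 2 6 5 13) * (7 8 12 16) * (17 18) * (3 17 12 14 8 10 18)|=15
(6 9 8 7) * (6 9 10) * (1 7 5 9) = [0, 7, 2, 3, 4, 9, 10, 1, 5, 8, 6] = (1 7)(5 9 8)(6 10)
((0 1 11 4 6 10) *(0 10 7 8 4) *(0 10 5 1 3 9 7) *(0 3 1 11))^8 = (3 7 4)(5 10 11)(6 9 8)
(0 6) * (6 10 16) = [10, 1, 2, 3, 4, 5, 0, 7, 8, 9, 16, 11, 12, 13, 14, 15, 6] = (0 10 16 6)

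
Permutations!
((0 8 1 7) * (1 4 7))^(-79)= ((0 8 4 7))^(-79)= (0 8 4 7)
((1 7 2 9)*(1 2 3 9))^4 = ((1 7 3 9 2))^4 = (1 2 9 3 7)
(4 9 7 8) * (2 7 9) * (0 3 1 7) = (9)(0 3 1 7 8 4 2) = [3, 7, 0, 1, 2, 5, 6, 8, 4, 9]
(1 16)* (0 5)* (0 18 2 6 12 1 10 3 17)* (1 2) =[5, 16, 6, 17, 4, 18, 12, 7, 8, 9, 3, 11, 2, 13, 14, 15, 10, 0, 1] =(0 5 18 1 16 10 3 17)(2 6 12)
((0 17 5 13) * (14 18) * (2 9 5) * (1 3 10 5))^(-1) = ((0 17 2 9 1 3 10 5 13)(14 18))^(-1) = (0 13 5 10 3 1 9 2 17)(14 18)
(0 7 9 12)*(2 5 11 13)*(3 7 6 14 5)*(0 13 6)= (2 3 7 9 12 13)(5 11 6 14)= [0, 1, 3, 7, 4, 11, 14, 9, 8, 12, 10, 6, 13, 2, 5]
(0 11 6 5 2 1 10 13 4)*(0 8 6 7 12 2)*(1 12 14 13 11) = [1, 10, 12, 3, 8, 0, 5, 14, 6, 9, 11, 7, 2, 4, 13] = (0 1 10 11 7 14 13 4 8 6 5)(2 12)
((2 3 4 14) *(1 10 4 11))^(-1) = (1 11 3 2 14 4 10)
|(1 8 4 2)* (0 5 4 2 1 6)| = |(0 5 4 1 8 2 6)| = 7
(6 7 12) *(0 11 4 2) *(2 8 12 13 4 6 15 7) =(0 11 6 2)(4 8 12 15 7 13) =[11, 1, 0, 3, 8, 5, 2, 13, 12, 9, 10, 6, 15, 4, 14, 7]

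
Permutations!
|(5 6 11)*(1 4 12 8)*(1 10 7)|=|(1 4 12 8 10 7)(5 6 11)|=6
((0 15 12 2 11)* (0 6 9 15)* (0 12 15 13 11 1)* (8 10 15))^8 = ((0 12 2 1)(6 9 13 11)(8 10 15))^8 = (8 15 10)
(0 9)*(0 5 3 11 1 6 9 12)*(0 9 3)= (0 12 9 5)(1 6 3 11)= [12, 6, 2, 11, 4, 0, 3, 7, 8, 5, 10, 1, 9]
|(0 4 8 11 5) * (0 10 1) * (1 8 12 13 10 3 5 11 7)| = 8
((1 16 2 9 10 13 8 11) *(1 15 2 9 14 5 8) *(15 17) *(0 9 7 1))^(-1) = (0 13 10 9)(1 7 16)(2 15 17 11 8 5 14)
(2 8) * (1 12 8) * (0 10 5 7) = [10, 12, 1, 3, 4, 7, 6, 0, 2, 9, 5, 11, 8] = (0 10 5 7)(1 12 8 2)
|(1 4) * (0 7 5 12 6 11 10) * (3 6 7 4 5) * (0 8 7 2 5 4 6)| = |(0 6 11 10 8 7 3)(1 4)(2 5 12)| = 42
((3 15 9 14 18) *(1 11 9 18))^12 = ((1 11 9 14)(3 15 18))^12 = (18)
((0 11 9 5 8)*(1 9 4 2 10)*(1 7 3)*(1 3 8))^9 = ((0 11 4 2 10 7 8)(1 9 5))^9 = (0 4 10 8 11 2 7)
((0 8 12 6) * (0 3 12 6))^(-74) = (0 8 6 3 12)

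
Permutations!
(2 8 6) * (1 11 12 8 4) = (1 11 12 8 6 2 4) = [0, 11, 4, 3, 1, 5, 2, 7, 6, 9, 10, 12, 8]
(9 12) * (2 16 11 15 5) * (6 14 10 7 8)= (2 16 11 15 5)(6 14 10 7 8)(9 12)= [0, 1, 16, 3, 4, 2, 14, 8, 6, 12, 7, 15, 9, 13, 10, 5, 11]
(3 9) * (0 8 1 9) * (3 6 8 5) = (0 5 3)(1 9 6 8) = [5, 9, 2, 0, 4, 3, 8, 7, 1, 6]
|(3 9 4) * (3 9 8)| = |(3 8)(4 9)| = 2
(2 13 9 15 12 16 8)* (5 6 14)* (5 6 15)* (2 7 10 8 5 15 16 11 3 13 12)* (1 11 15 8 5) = (1 11 3 13 9 8 7 10 5 16)(2 12 15)(6 14) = [0, 11, 12, 13, 4, 16, 14, 10, 7, 8, 5, 3, 15, 9, 6, 2, 1]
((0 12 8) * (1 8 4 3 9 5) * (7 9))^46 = ((0 12 4 3 7 9 5 1 8))^46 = (0 12 4 3 7 9 5 1 8)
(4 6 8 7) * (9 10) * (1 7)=(1 7 4 6 8)(9 10)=[0, 7, 2, 3, 6, 5, 8, 4, 1, 10, 9]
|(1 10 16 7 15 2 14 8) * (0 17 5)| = 24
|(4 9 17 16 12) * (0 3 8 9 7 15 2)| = 11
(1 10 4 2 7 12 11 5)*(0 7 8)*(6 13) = (0 7 12 11 5 1 10 4 2 8)(6 13) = [7, 10, 8, 3, 2, 1, 13, 12, 0, 9, 4, 5, 11, 6]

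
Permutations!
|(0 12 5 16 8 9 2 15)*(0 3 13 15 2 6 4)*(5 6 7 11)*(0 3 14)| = |(0 12 6 4 3 13 15 14)(5 16 8 9 7 11)| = 24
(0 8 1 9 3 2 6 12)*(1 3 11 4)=(0 8 3 2 6 12)(1 9 11 4)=[8, 9, 6, 2, 1, 5, 12, 7, 3, 11, 10, 4, 0]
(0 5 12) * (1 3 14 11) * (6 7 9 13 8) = [5, 3, 2, 14, 4, 12, 7, 9, 6, 13, 10, 1, 0, 8, 11] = (0 5 12)(1 3 14 11)(6 7 9 13 8)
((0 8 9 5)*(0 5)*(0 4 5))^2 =(0 9 5 8 4)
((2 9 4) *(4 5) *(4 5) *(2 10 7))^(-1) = ((2 9 4 10 7))^(-1) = (2 7 10 4 9)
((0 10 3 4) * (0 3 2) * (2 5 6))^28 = ((0 10 5 6 2)(3 4))^28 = (0 6 10 2 5)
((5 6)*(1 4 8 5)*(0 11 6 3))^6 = (0 5 4 6)(1 11 3 8)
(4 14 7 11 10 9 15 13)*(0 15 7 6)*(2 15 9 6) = (0 9 7 11 10 6)(2 15 13 4 14) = [9, 1, 15, 3, 14, 5, 0, 11, 8, 7, 6, 10, 12, 4, 2, 13]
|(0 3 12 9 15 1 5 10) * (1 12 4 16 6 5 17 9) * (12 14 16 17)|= |(0 3 4 17 9 15 14 16 6 5 10)(1 12)|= 22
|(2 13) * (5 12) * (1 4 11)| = |(1 4 11)(2 13)(5 12)| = 6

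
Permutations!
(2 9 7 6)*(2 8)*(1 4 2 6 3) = (1 4 2 9 7 3)(6 8) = [0, 4, 9, 1, 2, 5, 8, 3, 6, 7]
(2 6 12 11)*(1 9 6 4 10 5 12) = (1 9 6)(2 4 10 5 12 11) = [0, 9, 4, 3, 10, 12, 1, 7, 8, 6, 5, 2, 11]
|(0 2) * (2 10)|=3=|(0 10 2)|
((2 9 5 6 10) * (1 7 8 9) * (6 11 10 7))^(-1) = ((1 6 7 8 9 5 11 10 2))^(-1) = (1 2 10 11 5 9 8 7 6)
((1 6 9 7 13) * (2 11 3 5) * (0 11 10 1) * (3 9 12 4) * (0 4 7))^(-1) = (0 9 11)(1 10 2 5 3 4 13 7 12 6)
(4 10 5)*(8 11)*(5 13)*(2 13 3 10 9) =(2 13 5 4 9)(3 10)(8 11) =[0, 1, 13, 10, 9, 4, 6, 7, 11, 2, 3, 8, 12, 5]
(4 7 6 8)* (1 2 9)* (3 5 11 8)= (1 2 9)(3 5 11 8 4 7 6)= [0, 2, 9, 5, 7, 11, 3, 6, 4, 1, 10, 8]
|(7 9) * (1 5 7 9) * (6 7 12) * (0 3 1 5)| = 12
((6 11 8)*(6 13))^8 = ((6 11 8 13))^8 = (13)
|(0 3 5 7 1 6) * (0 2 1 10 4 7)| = |(0 3 5)(1 6 2)(4 7 10)| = 3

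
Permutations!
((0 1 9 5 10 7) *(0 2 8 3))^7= ((0 1 9 5 10 7 2 8 3))^7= (0 8 7 5 1 3 2 10 9)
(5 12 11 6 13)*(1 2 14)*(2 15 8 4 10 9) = (1 15 8 4 10 9 2 14)(5 12 11 6 13) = [0, 15, 14, 3, 10, 12, 13, 7, 4, 2, 9, 6, 11, 5, 1, 8]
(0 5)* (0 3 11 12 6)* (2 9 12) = (0 5 3 11 2 9 12 6) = [5, 1, 9, 11, 4, 3, 0, 7, 8, 12, 10, 2, 6]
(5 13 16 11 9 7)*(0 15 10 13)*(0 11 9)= (0 15 10 13 16 9 7 5 11)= [15, 1, 2, 3, 4, 11, 6, 5, 8, 7, 13, 0, 12, 16, 14, 10, 9]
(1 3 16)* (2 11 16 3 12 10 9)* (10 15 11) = (1 12 15 11 16)(2 10 9) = [0, 12, 10, 3, 4, 5, 6, 7, 8, 2, 9, 16, 15, 13, 14, 11, 1]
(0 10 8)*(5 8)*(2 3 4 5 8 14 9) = (0 10 8)(2 3 4 5 14 9) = [10, 1, 3, 4, 5, 14, 6, 7, 0, 2, 8, 11, 12, 13, 9]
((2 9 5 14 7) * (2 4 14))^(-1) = ((2 9 5)(4 14 7))^(-1) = (2 5 9)(4 7 14)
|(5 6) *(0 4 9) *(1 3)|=|(0 4 9)(1 3)(5 6)|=6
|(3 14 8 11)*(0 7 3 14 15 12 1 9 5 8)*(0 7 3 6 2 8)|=42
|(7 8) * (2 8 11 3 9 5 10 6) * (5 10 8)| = 9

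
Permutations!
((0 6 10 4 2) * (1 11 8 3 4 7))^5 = (0 11)(1 2)(3 10)(4 7)(6 8)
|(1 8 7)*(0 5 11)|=|(0 5 11)(1 8 7)|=3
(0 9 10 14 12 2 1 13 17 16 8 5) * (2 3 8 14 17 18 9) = (0 2 1 13 18 9 10 17 16 14 12 3 8 5) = [2, 13, 1, 8, 4, 0, 6, 7, 5, 10, 17, 11, 3, 18, 12, 15, 14, 16, 9]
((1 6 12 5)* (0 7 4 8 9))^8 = ((0 7 4 8 9)(1 6 12 5))^8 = (12)(0 8 7 9 4)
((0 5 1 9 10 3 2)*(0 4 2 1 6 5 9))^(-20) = ((0 9 10 3 1)(2 4)(5 6))^(-20) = (10)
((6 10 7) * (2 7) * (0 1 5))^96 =((0 1 5)(2 7 6 10))^96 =(10)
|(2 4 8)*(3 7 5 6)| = 12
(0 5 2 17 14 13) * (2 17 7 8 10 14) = (0 5 17 2 7 8 10 14 13) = [5, 1, 7, 3, 4, 17, 6, 8, 10, 9, 14, 11, 12, 0, 13, 15, 16, 2]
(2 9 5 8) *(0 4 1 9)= [4, 9, 0, 3, 1, 8, 6, 7, 2, 5]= (0 4 1 9 5 8 2)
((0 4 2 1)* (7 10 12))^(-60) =((0 4 2 1)(7 10 12))^(-60) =(12)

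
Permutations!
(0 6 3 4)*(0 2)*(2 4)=(0 6 3 2)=[6, 1, 0, 2, 4, 5, 3]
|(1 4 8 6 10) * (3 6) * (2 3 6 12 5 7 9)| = |(1 4 8 6 10)(2 3 12 5 7 9)| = 30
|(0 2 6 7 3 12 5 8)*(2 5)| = |(0 5 8)(2 6 7 3 12)| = 15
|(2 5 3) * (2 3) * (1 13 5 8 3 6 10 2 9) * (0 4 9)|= |(0 4 9 1 13 5)(2 8 3 6 10)|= 30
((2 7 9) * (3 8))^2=(2 9 7)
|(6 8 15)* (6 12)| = 4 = |(6 8 15 12)|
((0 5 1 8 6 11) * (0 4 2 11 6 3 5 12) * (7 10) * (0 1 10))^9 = ((0 12 1 8 3 5 10 7)(2 11 4))^9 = (0 12 1 8 3 5 10 7)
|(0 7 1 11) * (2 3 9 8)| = 4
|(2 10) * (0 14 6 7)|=|(0 14 6 7)(2 10)|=4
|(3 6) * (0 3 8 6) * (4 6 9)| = 4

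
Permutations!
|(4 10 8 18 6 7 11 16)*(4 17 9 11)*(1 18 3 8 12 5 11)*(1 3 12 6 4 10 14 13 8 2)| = 42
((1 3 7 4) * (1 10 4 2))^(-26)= ((1 3 7 2)(4 10))^(-26)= (10)(1 7)(2 3)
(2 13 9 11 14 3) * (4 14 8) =(2 13 9 11 8 4 14 3) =[0, 1, 13, 2, 14, 5, 6, 7, 4, 11, 10, 8, 12, 9, 3]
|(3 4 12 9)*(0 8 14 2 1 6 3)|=10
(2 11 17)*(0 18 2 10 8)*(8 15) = (0 18 2 11 17 10 15 8) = [18, 1, 11, 3, 4, 5, 6, 7, 0, 9, 15, 17, 12, 13, 14, 8, 16, 10, 2]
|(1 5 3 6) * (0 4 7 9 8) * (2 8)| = 12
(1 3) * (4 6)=(1 3)(4 6)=[0, 3, 2, 1, 6, 5, 4]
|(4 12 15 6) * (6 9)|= |(4 12 15 9 6)|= 5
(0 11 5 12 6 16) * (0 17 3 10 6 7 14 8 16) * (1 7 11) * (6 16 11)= (0 1 7 14 8 11 5 12 6)(3 10 16 17)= [1, 7, 2, 10, 4, 12, 0, 14, 11, 9, 16, 5, 6, 13, 8, 15, 17, 3]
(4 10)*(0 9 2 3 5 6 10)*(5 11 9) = (0 5 6 10 4)(2 3 11 9) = [5, 1, 3, 11, 0, 6, 10, 7, 8, 2, 4, 9]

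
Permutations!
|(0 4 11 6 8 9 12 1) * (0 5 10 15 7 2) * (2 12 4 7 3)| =|(0 7 12 1 5 10 15 3 2)(4 11 6 8 9)| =45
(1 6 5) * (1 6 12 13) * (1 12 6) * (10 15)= (1 6 5)(10 15)(12 13)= [0, 6, 2, 3, 4, 1, 5, 7, 8, 9, 15, 11, 13, 12, 14, 10]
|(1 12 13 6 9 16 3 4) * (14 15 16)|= 10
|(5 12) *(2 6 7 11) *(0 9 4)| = |(0 9 4)(2 6 7 11)(5 12)| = 12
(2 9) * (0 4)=[4, 1, 9, 3, 0, 5, 6, 7, 8, 2]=(0 4)(2 9)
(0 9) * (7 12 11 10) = (0 9)(7 12 11 10) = [9, 1, 2, 3, 4, 5, 6, 12, 8, 0, 7, 10, 11]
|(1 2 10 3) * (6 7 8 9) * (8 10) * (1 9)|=|(1 2 8)(3 9 6 7 10)|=15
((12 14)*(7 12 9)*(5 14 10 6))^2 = (5 9 12 6 14 7 10)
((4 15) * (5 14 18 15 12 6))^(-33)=(4 6 14 15 12 5 18)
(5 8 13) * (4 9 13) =[0, 1, 2, 3, 9, 8, 6, 7, 4, 13, 10, 11, 12, 5] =(4 9 13 5 8)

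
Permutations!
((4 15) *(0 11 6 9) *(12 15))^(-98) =((0 11 6 9)(4 12 15))^(-98) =(0 6)(4 12 15)(9 11)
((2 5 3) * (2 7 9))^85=(9)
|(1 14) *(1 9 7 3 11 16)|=|(1 14 9 7 3 11 16)|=7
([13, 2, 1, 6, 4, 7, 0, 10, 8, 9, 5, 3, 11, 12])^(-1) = [6, 2, 1, 11, 4, 10, 3, 5, 8, 9, 7, 12, 13, 0]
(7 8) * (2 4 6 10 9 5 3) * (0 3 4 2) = (0 3)(4 6 10 9 5)(7 8) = [3, 1, 2, 0, 6, 4, 10, 8, 7, 5, 9]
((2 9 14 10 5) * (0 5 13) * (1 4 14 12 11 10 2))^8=((0 5 1 4 14 2 9 12 11 10 13))^8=(0 11 2 1 13 12 14 5 10 9 4)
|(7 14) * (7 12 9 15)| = |(7 14 12 9 15)| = 5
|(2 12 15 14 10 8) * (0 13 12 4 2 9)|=8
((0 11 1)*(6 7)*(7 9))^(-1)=((0 11 1)(6 9 7))^(-1)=(0 1 11)(6 7 9)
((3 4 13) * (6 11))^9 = (13)(6 11)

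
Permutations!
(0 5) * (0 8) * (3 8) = (0 5 3 8) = [5, 1, 2, 8, 4, 3, 6, 7, 0]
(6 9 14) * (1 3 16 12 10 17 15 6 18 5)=(1 3 16 12 10 17 15 6 9 14 18 5)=[0, 3, 2, 16, 4, 1, 9, 7, 8, 14, 17, 11, 10, 13, 18, 6, 12, 15, 5]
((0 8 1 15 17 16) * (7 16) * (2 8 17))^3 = (0 16 7 17)(1 8 2 15)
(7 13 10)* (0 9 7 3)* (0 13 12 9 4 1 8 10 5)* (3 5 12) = (0 4 1 8 10 5)(3 13 12 9 7) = [4, 8, 2, 13, 1, 0, 6, 3, 10, 7, 5, 11, 9, 12]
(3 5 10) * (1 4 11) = (1 4 11)(3 5 10) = [0, 4, 2, 5, 11, 10, 6, 7, 8, 9, 3, 1]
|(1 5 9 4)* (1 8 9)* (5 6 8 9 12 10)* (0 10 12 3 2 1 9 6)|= 10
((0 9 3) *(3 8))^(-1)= (0 3 8 9)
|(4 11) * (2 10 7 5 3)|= 10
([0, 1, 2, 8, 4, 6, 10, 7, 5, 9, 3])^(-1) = (3 10 6 5 8)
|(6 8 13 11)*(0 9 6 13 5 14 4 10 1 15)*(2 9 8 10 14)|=|(0 8 5 2 9 6 10 1 15)(4 14)(11 13)|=18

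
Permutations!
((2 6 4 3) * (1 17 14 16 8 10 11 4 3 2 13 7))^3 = (1 16 11 6 7 14 10 2 13 17 8 4 3)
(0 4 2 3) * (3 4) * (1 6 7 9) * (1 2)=(0 3)(1 6 7 9 2 4)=[3, 6, 4, 0, 1, 5, 7, 9, 8, 2]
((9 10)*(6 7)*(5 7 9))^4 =(5 10 9 6 7)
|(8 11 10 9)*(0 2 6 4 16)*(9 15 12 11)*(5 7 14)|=60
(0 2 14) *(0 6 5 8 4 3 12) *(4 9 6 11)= (0 2 14 11 4 3 12)(5 8 9 6)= [2, 1, 14, 12, 3, 8, 5, 7, 9, 6, 10, 4, 0, 13, 11]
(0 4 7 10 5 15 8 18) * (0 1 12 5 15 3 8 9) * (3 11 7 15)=[4, 12, 2, 8, 15, 11, 6, 10, 18, 0, 3, 7, 5, 13, 14, 9, 16, 17, 1]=(0 4 15 9)(1 12 5 11 7 10 3 8 18)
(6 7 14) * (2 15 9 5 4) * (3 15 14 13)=[0, 1, 14, 15, 2, 4, 7, 13, 8, 5, 10, 11, 12, 3, 6, 9]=(2 14 6 7 13 3 15 9 5 4)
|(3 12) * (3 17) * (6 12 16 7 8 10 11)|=|(3 16 7 8 10 11 6 12 17)|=9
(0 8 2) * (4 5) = [8, 1, 0, 3, 5, 4, 6, 7, 2] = (0 8 2)(4 5)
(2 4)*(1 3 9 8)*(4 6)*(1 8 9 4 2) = [0, 3, 6, 4, 1, 5, 2, 7, 8, 9] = (9)(1 3 4)(2 6)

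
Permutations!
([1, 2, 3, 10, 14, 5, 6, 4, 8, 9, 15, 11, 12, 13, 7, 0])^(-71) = (0 1 2 3 10 15)(4 14 7)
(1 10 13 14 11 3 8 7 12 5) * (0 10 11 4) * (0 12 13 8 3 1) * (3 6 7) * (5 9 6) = [10, 11, 2, 5, 12, 0, 7, 13, 3, 6, 8, 1, 9, 14, 4] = (0 10 8 3 5)(1 11)(4 12 9 6 7 13 14)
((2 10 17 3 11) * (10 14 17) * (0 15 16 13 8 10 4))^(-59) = ((0 15 16 13 8 10 4)(2 14 17 3 11))^(-59) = (0 8 15 10 16 4 13)(2 14 17 3 11)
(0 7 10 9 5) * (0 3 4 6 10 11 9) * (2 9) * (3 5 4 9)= (0 7 11 2 3 9 4 6 10)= [7, 1, 3, 9, 6, 5, 10, 11, 8, 4, 0, 2]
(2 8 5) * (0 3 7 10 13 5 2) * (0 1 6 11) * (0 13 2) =(0 3 7 10 2 8)(1 6 11 13 5) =[3, 6, 8, 7, 4, 1, 11, 10, 0, 9, 2, 13, 12, 5]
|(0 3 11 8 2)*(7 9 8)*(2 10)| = 8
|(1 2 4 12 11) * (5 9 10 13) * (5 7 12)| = 10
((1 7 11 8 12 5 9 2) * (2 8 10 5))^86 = (1 9 7 8 11 12 10 2 5)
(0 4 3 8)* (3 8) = (0 4 8) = [4, 1, 2, 3, 8, 5, 6, 7, 0]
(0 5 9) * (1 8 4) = (0 5 9)(1 8 4) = [5, 8, 2, 3, 1, 9, 6, 7, 4, 0]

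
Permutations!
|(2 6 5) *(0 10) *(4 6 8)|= 10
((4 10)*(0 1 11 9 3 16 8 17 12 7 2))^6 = ((0 1 11 9 3 16 8 17 12 7 2)(4 10))^6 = (0 8 1 17 11 12 9 7 3 2 16)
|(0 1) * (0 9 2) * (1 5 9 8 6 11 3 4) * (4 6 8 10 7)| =|(0 5 9 2)(1 10 7 4)(3 6 11)| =12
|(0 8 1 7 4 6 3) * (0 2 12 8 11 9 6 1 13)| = 9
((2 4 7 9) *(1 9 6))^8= (1 2 7)(4 6 9)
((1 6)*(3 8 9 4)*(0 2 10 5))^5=(0 2 10 5)(1 6)(3 8 9 4)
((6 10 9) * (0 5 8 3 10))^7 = (10)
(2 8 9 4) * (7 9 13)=[0, 1, 8, 3, 2, 5, 6, 9, 13, 4, 10, 11, 12, 7]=(2 8 13 7 9 4)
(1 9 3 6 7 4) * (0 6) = (0 6 7 4 1 9 3) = [6, 9, 2, 0, 1, 5, 7, 4, 8, 3]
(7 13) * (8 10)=(7 13)(8 10)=[0, 1, 2, 3, 4, 5, 6, 13, 10, 9, 8, 11, 12, 7]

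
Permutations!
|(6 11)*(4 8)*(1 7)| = |(1 7)(4 8)(6 11)| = 2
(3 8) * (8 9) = [0, 1, 2, 9, 4, 5, 6, 7, 3, 8] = (3 9 8)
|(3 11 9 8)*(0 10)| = |(0 10)(3 11 9 8)| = 4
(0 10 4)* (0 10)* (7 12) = (4 10)(7 12) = [0, 1, 2, 3, 10, 5, 6, 12, 8, 9, 4, 11, 7]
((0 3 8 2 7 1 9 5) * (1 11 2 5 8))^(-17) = ((0 3 1 9 8 5)(2 7 11))^(-17) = (0 3 1 9 8 5)(2 7 11)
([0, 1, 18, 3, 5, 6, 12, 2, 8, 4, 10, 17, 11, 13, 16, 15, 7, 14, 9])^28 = [0, 1, 5, 3, 11, 17, 14, 4, 8, 12, 10, 7, 16, 13, 18, 15, 9, 2, 6]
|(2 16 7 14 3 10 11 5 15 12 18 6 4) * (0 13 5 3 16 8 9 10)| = 42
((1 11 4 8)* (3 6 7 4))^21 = ((1 11 3 6 7 4 8))^21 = (11)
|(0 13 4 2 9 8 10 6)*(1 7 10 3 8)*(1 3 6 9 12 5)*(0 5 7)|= |(0 13 4 2 12 7 10 9 3 8 6 5 1)|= 13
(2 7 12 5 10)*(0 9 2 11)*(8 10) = (0 9 2 7 12 5 8 10 11) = [9, 1, 7, 3, 4, 8, 6, 12, 10, 2, 11, 0, 5]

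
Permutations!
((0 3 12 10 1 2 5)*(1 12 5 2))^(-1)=(0 5 3)(10 12)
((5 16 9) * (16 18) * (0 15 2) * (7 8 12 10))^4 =(18)(0 15 2)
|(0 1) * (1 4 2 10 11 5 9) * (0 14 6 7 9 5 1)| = 10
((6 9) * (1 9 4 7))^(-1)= (1 7 4 6 9)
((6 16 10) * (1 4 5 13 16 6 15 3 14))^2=(1 5 16 15 14 4 13 10 3)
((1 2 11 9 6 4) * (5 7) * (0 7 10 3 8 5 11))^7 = ((0 7 11 9 6 4 1 2)(3 8 5 10))^7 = (0 2 1 4 6 9 11 7)(3 10 5 8)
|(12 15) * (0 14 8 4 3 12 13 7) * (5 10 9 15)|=12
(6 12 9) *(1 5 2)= (1 5 2)(6 12 9)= [0, 5, 1, 3, 4, 2, 12, 7, 8, 6, 10, 11, 9]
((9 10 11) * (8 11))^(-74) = (8 9)(10 11)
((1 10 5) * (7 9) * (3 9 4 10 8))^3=((1 8 3 9 7 4 10 5))^3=(1 9 10 8 7 5 3 4)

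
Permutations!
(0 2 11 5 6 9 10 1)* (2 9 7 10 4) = (0 9 4 2 11 5 6 7 10 1) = [9, 0, 11, 3, 2, 6, 7, 10, 8, 4, 1, 5]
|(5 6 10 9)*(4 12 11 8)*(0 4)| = 20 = |(0 4 12 11 8)(5 6 10 9)|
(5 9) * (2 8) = (2 8)(5 9) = [0, 1, 8, 3, 4, 9, 6, 7, 2, 5]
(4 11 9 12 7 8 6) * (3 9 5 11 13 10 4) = [0, 1, 2, 9, 13, 11, 3, 8, 6, 12, 4, 5, 7, 10] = (3 9 12 7 8 6)(4 13 10)(5 11)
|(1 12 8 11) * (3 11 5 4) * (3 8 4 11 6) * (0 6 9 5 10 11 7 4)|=|(0 6 3 9 5 7 4 8 10 11 1 12)|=12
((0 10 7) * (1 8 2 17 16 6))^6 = ((0 10 7)(1 8 2 17 16 6))^6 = (17)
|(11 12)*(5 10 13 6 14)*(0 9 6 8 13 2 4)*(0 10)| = 30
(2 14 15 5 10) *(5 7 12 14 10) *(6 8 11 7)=(2 10)(6 8 11 7 12 14 15)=[0, 1, 10, 3, 4, 5, 8, 12, 11, 9, 2, 7, 14, 13, 15, 6]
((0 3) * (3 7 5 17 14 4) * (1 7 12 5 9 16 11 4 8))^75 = (0 11 7 14 12 4 9 8 5 3 16 1 17)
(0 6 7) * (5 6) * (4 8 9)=(0 5 6 7)(4 8 9)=[5, 1, 2, 3, 8, 6, 7, 0, 9, 4]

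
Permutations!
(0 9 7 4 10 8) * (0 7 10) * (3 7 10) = (0 9 3 7 4)(8 10) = [9, 1, 2, 7, 0, 5, 6, 4, 10, 3, 8]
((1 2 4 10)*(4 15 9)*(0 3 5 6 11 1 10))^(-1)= (0 4 9 15 2 1 11 6 5 3)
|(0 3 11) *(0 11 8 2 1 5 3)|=5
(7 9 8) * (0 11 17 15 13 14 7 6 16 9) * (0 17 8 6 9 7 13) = (0 11 8 9 6 16 7 17 15)(13 14) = [11, 1, 2, 3, 4, 5, 16, 17, 9, 6, 10, 8, 12, 14, 13, 0, 7, 15]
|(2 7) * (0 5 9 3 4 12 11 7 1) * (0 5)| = |(1 5 9 3 4 12 11 7 2)| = 9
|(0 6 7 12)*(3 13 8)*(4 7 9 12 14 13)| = 12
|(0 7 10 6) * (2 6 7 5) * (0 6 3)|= |(0 5 2 3)(7 10)|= 4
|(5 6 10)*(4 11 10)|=|(4 11 10 5 6)|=5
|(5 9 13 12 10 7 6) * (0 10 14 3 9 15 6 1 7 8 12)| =|(0 10 8 12 14 3 9 13)(1 7)(5 15 6)| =24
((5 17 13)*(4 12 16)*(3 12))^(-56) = (5 17 13)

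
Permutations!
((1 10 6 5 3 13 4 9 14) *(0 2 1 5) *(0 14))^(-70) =(0 3 10 9 5 1 4 14 2 13 6)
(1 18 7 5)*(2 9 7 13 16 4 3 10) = [0, 18, 9, 10, 3, 1, 6, 5, 8, 7, 2, 11, 12, 16, 14, 15, 4, 17, 13] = (1 18 13 16 4 3 10 2 9 7 5)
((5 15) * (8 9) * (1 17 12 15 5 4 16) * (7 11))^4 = (1 4 12)(15 17 16)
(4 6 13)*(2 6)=[0, 1, 6, 3, 2, 5, 13, 7, 8, 9, 10, 11, 12, 4]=(2 6 13 4)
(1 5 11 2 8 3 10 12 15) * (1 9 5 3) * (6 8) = (1 3 10 12 15 9 5 11 2 6 8) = [0, 3, 6, 10, 4, 11, 8, 7, 1, 5, 12, 2, 15, 13, 14, 9]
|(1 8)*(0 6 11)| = 6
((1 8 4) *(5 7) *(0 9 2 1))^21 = (0 1)(2 4)(5 7)(8 9)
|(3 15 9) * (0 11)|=|(0 11)(3 15 9)|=6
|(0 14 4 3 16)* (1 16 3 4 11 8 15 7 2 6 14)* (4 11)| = 24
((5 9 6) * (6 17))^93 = ((5 9 17 6))^93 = (5 9 17 6)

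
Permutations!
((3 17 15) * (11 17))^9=((3 11 17 15))^9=(3 11 17 15)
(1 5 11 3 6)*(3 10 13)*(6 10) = [0, 5, 2, 10, 4, 11, 1, 7, 8, 9, 13, 6, 12, 3] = (1 5 11 6)(3 10 13)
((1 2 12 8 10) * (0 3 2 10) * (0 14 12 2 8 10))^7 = (14)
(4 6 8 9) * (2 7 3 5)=(2 7 3 5)(4 6 8 9)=[0, 1, 7, 5, 6, 2, 8, 3, 9, 4]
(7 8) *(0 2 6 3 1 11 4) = (0 2 6 3 1 11 4)(7 8) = [2, 11, 6, 1, 0, 5, 3, 8, 7, 9, 10, 4]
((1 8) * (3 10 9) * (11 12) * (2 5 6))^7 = (1 8)(2 5 6)(3 10 9)(11 12)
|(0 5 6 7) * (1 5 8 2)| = |(0 8 2 1 5 6 7)| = 7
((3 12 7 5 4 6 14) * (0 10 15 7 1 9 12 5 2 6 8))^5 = ((0 10 15 7 2 6 14 3 5 4 8)(1 9 12))^5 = (0 6 8 2 4 7 5 15 3 10 14)(1 12 9)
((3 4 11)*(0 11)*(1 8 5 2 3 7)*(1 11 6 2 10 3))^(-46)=(11)(0 4 3 10 5 8 1 2 6)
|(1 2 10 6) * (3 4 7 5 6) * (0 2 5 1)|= 9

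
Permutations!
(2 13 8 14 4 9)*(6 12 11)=(2 13 8 14 4 9)(6 12 11)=[0, 1, 13, 3, 9, 5, 12, 7, 14, 2, 10, 6, 11, 8, 4]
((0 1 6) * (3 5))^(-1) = (0 6 1)(3 5)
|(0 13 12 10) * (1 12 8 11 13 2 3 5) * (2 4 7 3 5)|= 9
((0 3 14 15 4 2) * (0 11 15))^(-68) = ((0 3 14)(2 11 15 4))^(-68) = (15)(0 3 14)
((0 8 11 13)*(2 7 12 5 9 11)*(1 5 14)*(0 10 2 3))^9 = (1 14 12 7 2 10 13 11 9 5)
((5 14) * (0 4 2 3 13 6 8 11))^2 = ((0 4 2 3 13 6 8 11)(5 14))^2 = (14)(0 2 13 8)(3 6 11 4)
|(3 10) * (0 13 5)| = 6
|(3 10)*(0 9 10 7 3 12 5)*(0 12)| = 6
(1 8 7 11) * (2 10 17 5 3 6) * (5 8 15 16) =(1 15 16 5 3 6 2 10 17 8 7 11) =[0, 15, 10, 6, 4, 3, 2, 11, 7, 9, 17, 1, 12, 13, 14, 16, 5, 8]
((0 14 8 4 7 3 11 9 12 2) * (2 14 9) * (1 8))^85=(0 3 8 12 2 7 1 9 11 4 14)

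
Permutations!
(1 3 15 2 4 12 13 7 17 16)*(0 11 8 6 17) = [11, 3, 4, 15, 12, 5, 17, 0, 6, 9, 10, 8, 13, 7, 14, 2, 1, 16] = (0 11 8 6 17 16 1 3 15 2 4 12 13 7)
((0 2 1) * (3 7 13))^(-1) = (0 1 2)(3 13 7)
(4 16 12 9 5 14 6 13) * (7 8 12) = [0, 1, 2, 3, 16, 14, 13, 8, 12, 5, 10, 11, 9, 4, 6, 15, 7] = (4 16 7 8 12 9 5 14 6 13)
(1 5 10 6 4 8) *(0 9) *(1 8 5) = (0 9)(4 5 10 6) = [9, 1, 2, 3, 5, 10, 4, 7, 8, 0, 6]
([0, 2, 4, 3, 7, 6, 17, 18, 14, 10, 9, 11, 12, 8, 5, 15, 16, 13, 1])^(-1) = [0, 18, 1, 3, 2, 14, 5, 4, 13, 10, 9, 11, 12, 17, 8, 15, 16, 6, 7]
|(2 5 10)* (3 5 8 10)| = 6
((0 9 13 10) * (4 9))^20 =(13)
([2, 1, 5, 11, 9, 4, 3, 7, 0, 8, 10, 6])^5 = (0 8 9 4 5 2)(3 6 11)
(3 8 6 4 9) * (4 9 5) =(3 8 6 9)(4 5) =[0, 1, 2, 8, 5, 4, 9, 7, 6, 3]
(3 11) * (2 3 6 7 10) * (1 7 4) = (1 7 10 2 3 11 6 4) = [0, 7, 3, 11, 1, 5, 4, 10, 8, 9, 2, 6]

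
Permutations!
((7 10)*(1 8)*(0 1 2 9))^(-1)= ((0 1 8 2 9)(7 10))^(-1)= (0 9 2 8 1)(7 10)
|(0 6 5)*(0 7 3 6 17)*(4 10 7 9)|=|(0 17)(3 6 5 9 4 10 7)|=14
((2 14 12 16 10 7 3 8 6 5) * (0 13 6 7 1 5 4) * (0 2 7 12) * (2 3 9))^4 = (0 3 10 9 13 8 1 2 6 12 5 14 4 16 7)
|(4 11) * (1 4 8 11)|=2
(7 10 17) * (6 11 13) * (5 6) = (5 6 11 13)(7 10 17) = [0, 1, 2, 3, 4, 6, 11, 10, 8, 9, 17, 13, 12, 5, 14, 15, 16, 7]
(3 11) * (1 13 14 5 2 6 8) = (1 13 14 5 2 6 8)(3 11) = [0, 13, 6, 11, 4, 2, 8, 7, 1, 9, 10, 3, 12, 14, 5]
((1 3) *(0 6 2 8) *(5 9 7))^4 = ((0 6 2 8)(1 3)(5 9 7))^4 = (5 9 7)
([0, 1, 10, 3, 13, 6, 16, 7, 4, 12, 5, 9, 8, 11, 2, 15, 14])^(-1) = [0, 1, 14, 3, 8, 10, 5, 7, 12, 11, 2, 13, 9, 4, 16, 15, 6]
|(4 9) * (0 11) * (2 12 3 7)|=|(0 11)(2 12 3 7)(4 9)|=4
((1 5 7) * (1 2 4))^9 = (1 4 2 7 5)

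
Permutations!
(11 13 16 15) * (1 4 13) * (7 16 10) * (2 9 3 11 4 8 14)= (1 8 14 2 9 3 11)(4 13 10 7 16 15)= [0, 8, 9, 11, 13, 5, 6, 16, 14, 3, 7, 1, 12, 10, 2, 4, 15]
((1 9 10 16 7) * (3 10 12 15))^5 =((1 9 12 15 3 10 16 7))^5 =(1 10 12 7 3 9 16 15)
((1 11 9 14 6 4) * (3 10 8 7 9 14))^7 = (1 14 4 11 6)(3 8 9 10 7)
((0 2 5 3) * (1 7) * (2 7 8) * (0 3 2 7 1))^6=(0 8)(1 7)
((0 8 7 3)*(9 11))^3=(0 3 7 8)(9 11)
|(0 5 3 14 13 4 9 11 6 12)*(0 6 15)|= 18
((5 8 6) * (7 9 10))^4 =((5 8 6)(7 9 10))^4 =(5 8 6)(7 9 10)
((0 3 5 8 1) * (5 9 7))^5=((0 3 9 7 5 8 1))^5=(0 8 7 3 1 5 9)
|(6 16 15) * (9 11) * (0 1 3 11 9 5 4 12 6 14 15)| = |(0 1 3 11 5 4 12 6 16)(14 15)| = 18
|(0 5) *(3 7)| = |(0 5)(3 7)| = 2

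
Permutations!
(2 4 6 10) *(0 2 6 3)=(0 2 4 3)(6 10)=[2, 1, 4, 0, 3, 5, 10, 7, 8, 9, 6]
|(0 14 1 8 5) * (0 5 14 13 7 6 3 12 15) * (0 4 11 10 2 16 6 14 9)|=|(0 13 7 14 1 8 9)(2 16 6 3 12 15 4 11 10)|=63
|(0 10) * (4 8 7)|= 6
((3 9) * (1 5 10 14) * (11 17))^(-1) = (1 14 10 5)(3 9)(11 17)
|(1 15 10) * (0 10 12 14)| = 6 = |(0 10 1 15 12 14)|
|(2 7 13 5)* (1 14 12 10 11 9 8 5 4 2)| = |(1 14 12 10 11 9 8 5)(2 7 13 4)| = 8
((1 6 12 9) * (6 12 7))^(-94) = ((1 12 9)(6 7))^(-94) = (1 9 12)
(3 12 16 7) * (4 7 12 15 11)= [0, 1, 2, 15, 7, 5, 6, 3, 8, 9, 10, 4, 16, 13, 14, 11, 12]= (3 15 11 4 7)(12 16)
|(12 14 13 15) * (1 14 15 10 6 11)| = |(1 14 13 10 6 11)(12 15)| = 6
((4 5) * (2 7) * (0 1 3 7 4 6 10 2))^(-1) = (0 7 3 1)(2 10 6 5 4) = ((0 1 3 7)(2 4 5 6 10))^(-1)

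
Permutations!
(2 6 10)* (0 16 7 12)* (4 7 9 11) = (0 16 9 11 4 7 12)(2 6 10) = [16, 1, 6, 3, 7, 5, 10, 12, 8, 11, 2, 4, 0, 13, 14, 15, 9]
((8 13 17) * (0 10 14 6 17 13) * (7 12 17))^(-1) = (0 8 17 12 7 6 14 10)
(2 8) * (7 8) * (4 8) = (2 7 4 8) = [0, 1, 7, 3, 8, 5, 6, 4, 2]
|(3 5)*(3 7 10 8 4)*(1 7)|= 7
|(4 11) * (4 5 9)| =4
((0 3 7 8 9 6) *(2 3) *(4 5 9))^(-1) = (0 6 9 5 4 8 7 3 2) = ((0 2 3 7 8 4 5 9 6))^(-1)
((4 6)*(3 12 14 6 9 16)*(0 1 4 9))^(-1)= ((0 1 4)(3 12 14 6 9 16))^(-1)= (0 4 1)(3 16 9 6 14 12)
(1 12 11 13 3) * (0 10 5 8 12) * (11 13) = [10, 0, 2, 1, 4, 8, 6, 7, 12, 9, 5, 11, 13, 3] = (0 10 5 8 12 13 3 1)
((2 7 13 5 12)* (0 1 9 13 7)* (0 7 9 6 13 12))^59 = ((0 1 6 13 5)(2 7 9 12))^59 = (0 5 13 6 1)(2 12 9 7)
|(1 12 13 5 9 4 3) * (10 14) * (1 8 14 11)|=11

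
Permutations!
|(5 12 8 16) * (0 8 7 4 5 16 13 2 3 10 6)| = 28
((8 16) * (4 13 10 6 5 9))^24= (16)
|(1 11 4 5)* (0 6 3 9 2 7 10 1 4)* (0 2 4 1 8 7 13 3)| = |(0 6)(1 11 2 13 3 9 4 5)(7 10 8)| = 24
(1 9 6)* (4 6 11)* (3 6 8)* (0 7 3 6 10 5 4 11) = (11)(0 7 3 10 5 4 8 6 1 9) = [7, 9, 2, 10, 8, 4, 1, 3, 6, 0, 5, 11]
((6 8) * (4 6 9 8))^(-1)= ((4 6)(8 9))^(-1)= (4 6)(8 9)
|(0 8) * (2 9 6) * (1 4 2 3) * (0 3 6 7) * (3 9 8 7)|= 6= |(0 7)(1 4 2 8 9 3)|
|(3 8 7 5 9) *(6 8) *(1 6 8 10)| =15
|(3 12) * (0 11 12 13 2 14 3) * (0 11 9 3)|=|(0 9 3 13 2 14)(11 12)|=6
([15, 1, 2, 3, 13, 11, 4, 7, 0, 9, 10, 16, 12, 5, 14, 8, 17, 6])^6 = [0, 1, 2, 3, 6, 13, 17, 7, 8, 9, 10, 5, 12, 4, 14, 15, 11, 16]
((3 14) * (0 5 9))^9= ((0 5 9)(3 14))^9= (3 14)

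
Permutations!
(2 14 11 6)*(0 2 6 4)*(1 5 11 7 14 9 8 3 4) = (0 2 9 8 3 4)(1 5 11)(7 14) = [2, 5, 9, 4, 0, 11, 6, 14, 3, 8, 10, 1, 12, 13, 7]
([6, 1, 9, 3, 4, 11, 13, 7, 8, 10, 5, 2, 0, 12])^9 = (0 6 13 12)(2 11 5 10 9)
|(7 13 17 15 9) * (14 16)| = |(7 13 17 15 9)(14 16)| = 10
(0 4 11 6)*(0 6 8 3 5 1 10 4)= (1 10 4 11 8 3 5)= [0, 10, 2, 5, 11, 1, 6, 7, 3, 9, 4, 8]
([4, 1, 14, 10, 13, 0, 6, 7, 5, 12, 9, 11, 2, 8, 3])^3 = [8, 1, 10, 12, 5, 13, 6, 7, 4, 14, 2, 11, 3, 0, 9]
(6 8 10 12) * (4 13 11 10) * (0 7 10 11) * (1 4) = (0 7 10 12 6 8 1 4 13) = [7, 4, 2, 3, 13, 5, 8, 10, 1, 9, 12, 11, 6, 0]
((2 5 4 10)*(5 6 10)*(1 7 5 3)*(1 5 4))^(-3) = ((1 7 4 3 5)(2 6 10))^(-3) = (10)(1 4 5 7 3)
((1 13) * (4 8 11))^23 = ((1 13)(4 8 11))^23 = (1 13)(4 11 8)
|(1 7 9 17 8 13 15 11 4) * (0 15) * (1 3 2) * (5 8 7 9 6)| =|(0 15 11 4 3 2 1 9 17 7 6 5 8 13)| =14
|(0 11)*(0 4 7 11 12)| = |(0 12)(4 7 11)| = 6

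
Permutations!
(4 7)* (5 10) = (4 7)(5 10) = [0, 1, 2, 3, 7, 10, 6, 4, 8, 9, 5]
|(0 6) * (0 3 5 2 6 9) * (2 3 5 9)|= 6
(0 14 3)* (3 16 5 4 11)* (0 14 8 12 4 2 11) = (0 8 12 4)(2 11 3 14 16 5) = [8, 1, 11, 14, 0, 2, 6, 7, 12, 9, 10, 3, 4, 13, 16, 15, 5]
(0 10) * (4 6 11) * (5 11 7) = (0 10)(4 6 7 5 11) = [10, 1, 2, 3, 6, 11, 7, 5, 8, 9, 0, 4]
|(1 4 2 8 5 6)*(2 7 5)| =10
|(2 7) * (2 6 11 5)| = |(2 7 6 11 5)| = 5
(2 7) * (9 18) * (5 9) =[0, 1, 7, 3, 4, 9, 6, 2, 8, 18, 10, 11, 12, 13, 14, 15, 16, 17, 5] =(2 7)(5 9 18)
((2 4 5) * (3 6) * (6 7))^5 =(2 5 4)(3 6 7)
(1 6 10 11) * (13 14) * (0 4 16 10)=(0 4 16 10 11 1 6)(13 14)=[4, 6, 2, 3, 16, 5, 0, 7, 8, 9, 11, 1, 12, 14, 13, 15, 10]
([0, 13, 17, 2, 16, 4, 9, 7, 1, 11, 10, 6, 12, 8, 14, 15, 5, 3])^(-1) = (1 8 13)(2 3 17)(4 5 16)(6 11 9)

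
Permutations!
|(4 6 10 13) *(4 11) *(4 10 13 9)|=|(4 6 13 11 10 9)|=6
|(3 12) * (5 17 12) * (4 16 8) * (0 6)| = 12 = |(0 6)(3 5 17 12)(4 16 8)|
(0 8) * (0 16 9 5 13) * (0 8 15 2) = (0 15 2)(5 13 8 16 9) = [15, 1, 0, 3, 4, 13, 6, 7, 16, 5, 10, 11, 12, 8, 14, 2, 9]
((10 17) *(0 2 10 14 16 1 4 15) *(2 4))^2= (0 15 4)(1 10 14)(2 17 16)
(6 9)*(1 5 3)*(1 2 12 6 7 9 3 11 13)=(1 5 11 13)(2 12 6 3)(7 9)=[0, 5, 12, 2, 4, 11, 3, 9, 8, 7, 10, 13, 6, 1]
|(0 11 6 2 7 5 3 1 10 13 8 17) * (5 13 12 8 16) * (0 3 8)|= 14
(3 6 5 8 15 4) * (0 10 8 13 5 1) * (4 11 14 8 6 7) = (0 10 6 1)(3 7 4)(5 13)(8 15 11 14) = [10, 0, 2, 7, 3, 13, 1, 4, 15, 9, 6, 14, 12, 5, 8, 11]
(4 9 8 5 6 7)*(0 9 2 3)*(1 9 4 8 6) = [4, 9, 3, 0, 2, 1, 7, 8, 5, 6] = (0 4 2 3)(1 9 6 7 8 5)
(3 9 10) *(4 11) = (3 9 10)(4 11) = [0, 1, 2, 9, 11, 5, 6, 7, 8, 10, 3, 4]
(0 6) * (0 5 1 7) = [6, 7, 2, 3, 4, 1, 5, 0] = (0 6 5 1 7)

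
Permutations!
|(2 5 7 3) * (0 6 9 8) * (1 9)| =|(0 6 1 9 8)(2 5 7 3)| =20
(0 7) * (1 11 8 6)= (0 7)(1 11 8 6)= [7, 11, 2, 3, 4, 5, 1, 0, 6, 9, 10, 8]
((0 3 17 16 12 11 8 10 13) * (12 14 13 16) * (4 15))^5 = (0 8)(3 10)(4 15)(11 13)(12 14)(16 17)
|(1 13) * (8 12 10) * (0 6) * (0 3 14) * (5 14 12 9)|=|(0 6 3 12 10 8 9 5 14)(1 13)|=18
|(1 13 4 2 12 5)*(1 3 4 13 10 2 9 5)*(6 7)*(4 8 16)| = 12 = |(1 10 2 12)(3 8 16 4 9 5)(6 7)|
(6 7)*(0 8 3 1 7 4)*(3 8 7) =(8)(0 7 6 4)(1 3) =[7, 3, 2, 1, 0, 5, 4, 6, 8]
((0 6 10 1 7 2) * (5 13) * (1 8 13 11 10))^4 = (0 2 7 1 6)(5 13 8 10 11)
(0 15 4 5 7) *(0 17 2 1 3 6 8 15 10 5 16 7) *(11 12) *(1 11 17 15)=(0 10 5)(1 3 6 8)(2 11 12 17)(4 16 7 15)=[10, 3, 11, 6, 16, 0, 8, 15, 1, 9, 5, 12, 17, 13, 14, 4, 7, 2]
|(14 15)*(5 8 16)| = 6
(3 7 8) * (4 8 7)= (3 4 8)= [0, 1, 2, 4, 8, 5, 6, 7, 3]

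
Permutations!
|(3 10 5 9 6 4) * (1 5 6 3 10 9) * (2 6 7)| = 10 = |(1 5)(2 6 4 10 7)(3 9)|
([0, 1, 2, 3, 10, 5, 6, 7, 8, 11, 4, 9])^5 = (4 10)(9 11)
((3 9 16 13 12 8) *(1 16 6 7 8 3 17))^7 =((1 16 13 12 3 9 6 7 8 17))^7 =(1 7 3 16 8 9 13 17 6 12)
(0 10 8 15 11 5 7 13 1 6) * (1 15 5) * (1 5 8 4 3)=(0 10 4 3 1 6)(5 7 13 15 11)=[10, 6, 2, 1, 3, 7, 0, 13, 8, 9, 4, 5, 12, 15, 14, 11]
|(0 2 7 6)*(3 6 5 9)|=7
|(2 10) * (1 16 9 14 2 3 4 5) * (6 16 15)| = |(1 15 6 16 9 14 2 10 3 4 5)| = 11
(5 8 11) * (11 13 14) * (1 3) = [0, 3, 2, 1, 4, 8, 6, 7, 13, 9, 10, 5, 12, 14, 11] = (1 3)(5 8 13 14 11)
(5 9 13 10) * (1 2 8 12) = (1 2 8 12)(5 9 13 10) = [0, 2, 8, 3, 4, 9, 6, 7, 12, 13, 5, 11, 1, 10]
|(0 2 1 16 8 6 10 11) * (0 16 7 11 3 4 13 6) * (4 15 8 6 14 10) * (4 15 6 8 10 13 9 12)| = |(0 2 1 7 11 16 8)(3 6 15 10)(4 9 12)(13 14)| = 84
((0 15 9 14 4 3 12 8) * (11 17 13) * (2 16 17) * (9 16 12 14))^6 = (0 2 17)(8 11 16)(12 13 15)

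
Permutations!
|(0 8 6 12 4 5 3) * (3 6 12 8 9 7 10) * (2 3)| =30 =|(0 9 7 10 2 3)(4 5 6 8 12)|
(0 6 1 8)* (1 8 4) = (0 6 8)(1 4) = [6, 4, 2, 3, 1, 5, 8, 7, 0]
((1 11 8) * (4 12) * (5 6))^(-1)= ((1 11 8)(4 12)(5 6))^(-1)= (1 8 11)(4 12)(5 6)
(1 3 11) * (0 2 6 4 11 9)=(0 2 6 4 11 1 3 9)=[2, 3, 6, 9, 11, 5, 4, 7, 8, 0, 10, 1]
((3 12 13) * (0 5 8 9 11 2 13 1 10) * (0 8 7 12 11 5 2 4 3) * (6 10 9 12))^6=((0 2 13)(1 9 5 7 6 10 8 12)(3 11 4))^6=(13)(1 8 6 5)(7 9 12 10)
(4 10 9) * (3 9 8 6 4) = (3 9)(4 10 8 6) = [0, 1, 2, 9, 10, 5, 4, 7, 6, 3, 8]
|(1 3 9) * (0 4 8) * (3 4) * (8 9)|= |(0 3 8)(1 4 9)|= 3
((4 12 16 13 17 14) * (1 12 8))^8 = (17)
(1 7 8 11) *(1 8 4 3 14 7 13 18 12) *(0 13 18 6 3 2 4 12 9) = (0 13 6 3 14 7 12 1 18 9)(2 4)(8 11) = [13, 18, 4, 14, 2, 5, 3, 12, 11, 0, 10, 8, 1, 6, 7, 15, 16, 17, 9]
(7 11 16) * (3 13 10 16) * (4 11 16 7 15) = (3 13 10 7 16 15 4 11) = [0, 1, 2, 13, 11, 5, 6, 16, 8, 9, 7, 3, 12, 10, 14, 4, 15]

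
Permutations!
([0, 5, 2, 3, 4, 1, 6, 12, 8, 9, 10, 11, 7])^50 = (12)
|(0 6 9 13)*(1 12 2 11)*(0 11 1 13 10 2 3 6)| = 14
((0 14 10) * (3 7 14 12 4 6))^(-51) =(0 7 4 10 3 12 14 6)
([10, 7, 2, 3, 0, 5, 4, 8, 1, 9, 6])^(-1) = [4, 8, 2, 3, 6, 5, 10, 1, 7, 9, 0]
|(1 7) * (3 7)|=3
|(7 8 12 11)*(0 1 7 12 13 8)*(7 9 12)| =6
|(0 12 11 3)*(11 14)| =|(0 12 14 11 3)| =5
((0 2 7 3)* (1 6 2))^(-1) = ((0 1 6 2 7 3))^(-1) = (0 3 7 2 6 1)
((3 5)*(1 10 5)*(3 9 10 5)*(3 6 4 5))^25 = (10)(1 3)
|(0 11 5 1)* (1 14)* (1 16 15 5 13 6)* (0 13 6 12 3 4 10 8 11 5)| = |(0 5 14 16 15)(1 13 12 3 4 10 8 11 6)| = 45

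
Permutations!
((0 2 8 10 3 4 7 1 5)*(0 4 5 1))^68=((0 2 8 10 3 5 4 7))^68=(0 3)(2 5)(4 8)(7 10)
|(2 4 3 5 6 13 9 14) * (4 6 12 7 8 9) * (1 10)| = 22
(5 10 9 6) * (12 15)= [0, 1, 2, 3, 4, 10, 5, 7, 8, 6, 9, 11, 15, 13, 14, 12]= (5 10 9 6)(12 15)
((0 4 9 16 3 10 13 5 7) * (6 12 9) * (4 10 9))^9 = ((0 10 13 5 7)(3 9 16)(4 6 12))^9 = (16)(0 7 5 13 10)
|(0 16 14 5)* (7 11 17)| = 12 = |(0 16 14 5)(7 11 17)|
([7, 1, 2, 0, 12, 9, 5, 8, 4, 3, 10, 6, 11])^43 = (0 4 6 3 8 11 9 7 12 5)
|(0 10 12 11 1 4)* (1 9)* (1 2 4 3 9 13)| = |(0 10 12 11 13 1 3 9 2 4)| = 10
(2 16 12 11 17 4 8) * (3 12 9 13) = (2 16 9 13 3 12 11 17 4 8) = [0, 1, 16, 12, 8, 5, 6, 7, 2, 13, 10, 17, 11, 3, 14, 15, 9, 4]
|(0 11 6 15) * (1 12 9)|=12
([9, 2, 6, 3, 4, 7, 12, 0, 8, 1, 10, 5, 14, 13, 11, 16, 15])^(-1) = [7, 9, 1, 3, 4, 11, 2, 5, 8, 0, 10, 14, 6, 13, 12, 16, 15]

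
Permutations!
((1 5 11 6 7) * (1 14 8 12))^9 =(1 5 11 6 7 14 8 12)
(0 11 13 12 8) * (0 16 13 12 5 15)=(0 11 12 8 16 13 5 15)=[11, 1, 2, 3, 4, 15, 6, 7, 16, 9, 10, 12, 8, 5, 14, 0, 13]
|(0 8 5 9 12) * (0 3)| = 6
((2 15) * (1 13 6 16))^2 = ((1 13 6 16)(2 15))^2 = (1 6)(13 16)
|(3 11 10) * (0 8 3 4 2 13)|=8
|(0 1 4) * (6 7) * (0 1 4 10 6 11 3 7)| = |(0 4 1 10 6)(3 7 11)| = 15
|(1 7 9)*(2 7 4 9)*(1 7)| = 5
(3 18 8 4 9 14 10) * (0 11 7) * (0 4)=[11, 1, 2, 18, 9, 5, 6, 4, 0, 14, 3, 7, 12, 13, 10, 15, 16, 17, 8]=(0 11 7 4 9 14 10 3 18 8)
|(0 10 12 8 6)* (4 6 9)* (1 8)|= |(0 10 12 1 8 9 4 6)|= 8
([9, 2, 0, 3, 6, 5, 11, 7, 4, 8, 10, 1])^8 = (11)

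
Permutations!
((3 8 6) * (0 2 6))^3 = ((0 2 6 3 8))^3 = (0 3 2 8 6)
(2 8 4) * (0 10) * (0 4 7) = (0 10 4 2 8 7) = [10, 1, 8, 3, 2, 5, 6, 0, 7, 9, 4]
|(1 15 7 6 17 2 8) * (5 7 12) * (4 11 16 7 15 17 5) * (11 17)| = 12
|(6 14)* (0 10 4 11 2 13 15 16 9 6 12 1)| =|(0 10 4 11 2 13 15 16 9 6 14 12 1)| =13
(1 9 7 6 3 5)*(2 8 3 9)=[0, 2, 8, 5, 4, 1, 9, 6, 3, 7]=(1 2 8 3 5)(6 9 7)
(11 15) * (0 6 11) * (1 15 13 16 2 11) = (0 6 1 15)(2 11 13 16) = [6, 15, 11, 3, 4, 5, 1, 7, 8, 9, 10, 13, 12, 16, 14, 0, 2]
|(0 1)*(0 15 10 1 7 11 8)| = 12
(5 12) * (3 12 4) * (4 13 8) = [0, 1, 2, 12, 3, 13, 6, 7, 4, 9, 10, 11, 5, 8] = (3 12 5 13 8 4)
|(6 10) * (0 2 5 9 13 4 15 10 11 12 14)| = 12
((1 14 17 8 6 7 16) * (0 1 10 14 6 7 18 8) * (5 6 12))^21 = (0 10 8 5)(1 14 7 6)(12 17 16 18)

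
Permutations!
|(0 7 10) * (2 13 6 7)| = |(0 2 13 6 7 10)| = 6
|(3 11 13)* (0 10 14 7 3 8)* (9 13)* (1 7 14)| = |(14)(0 10 1 7 3 11 9 13 8)| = 9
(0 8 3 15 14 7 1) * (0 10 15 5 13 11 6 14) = [8, 10, 2, 5, 4, 13, 14, 1, 3, 9, 15, 6, 12, 11, 7, 0] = (0 8 3 5 13 11 6 14 7 1 10 15)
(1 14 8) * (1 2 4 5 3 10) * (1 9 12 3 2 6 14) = [0, 1, 4, 10, 5, 2, 14, 7, 6, 12, 9, 11, 3, 13, 8] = (2 4 5)(3 10 9 12)(6 14 8)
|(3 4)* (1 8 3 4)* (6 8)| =|(1 6 8 3)| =4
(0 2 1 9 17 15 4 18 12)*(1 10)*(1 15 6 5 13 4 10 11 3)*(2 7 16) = (0 7 16 2 11 3 1 9 17 6 5 13 4 18 12)(10 15) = [7, 9, 11, 1, 18, 13, 5, 16, 8, 17, 15, 3, 0, 4, 14, 10, 2, 6, 12]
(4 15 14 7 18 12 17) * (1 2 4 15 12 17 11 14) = (1 2 4 12 11 14 7 18 17 15) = [0, 2, 4, 3, 12, 5, 6, 18, 8, 9, 10, 14, 11, 13, 7, 1, 16, 15, 17]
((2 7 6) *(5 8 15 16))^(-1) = ((2 7 6)(5 8 15 16))^(-1) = (2 6 7)(5 16 15 8)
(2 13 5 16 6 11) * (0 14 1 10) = (0 14 1 10)(2 13 5 16 6 11) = [14, 10, 13, 3, 4, 16, 11, 7, 8, 9, 0, 2, 12, 5, 1, 15, 6]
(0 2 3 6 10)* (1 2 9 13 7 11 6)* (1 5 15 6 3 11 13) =(0 9 1 2 11 3 5 15 6 10)(7 13) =[9, 2, 11, 5, 4, 15, 10, 13, 8, 1, 0, 3, 12, 7, 14, 6]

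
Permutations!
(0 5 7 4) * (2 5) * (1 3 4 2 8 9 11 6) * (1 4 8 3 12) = (0 3 8 9 11 6 4)(1 12)(2 5 7) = [3, 12, 5, 8, 0, 7, 4, 2, 9, 11, 10, 6, 1]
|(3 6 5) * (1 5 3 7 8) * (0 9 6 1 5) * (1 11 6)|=3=|(0 9 1)(3 11 6)(5 7 8)|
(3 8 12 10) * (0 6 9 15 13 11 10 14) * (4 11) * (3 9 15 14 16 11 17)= (0 6 15 13 4 17 3 8 12 16 11 10 9 14)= [6, 1, 2, 8, 17, 5, 15, 7, 12, 14, 9, 10, 16, 4, 0, 13, 11, 3]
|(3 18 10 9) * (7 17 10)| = 6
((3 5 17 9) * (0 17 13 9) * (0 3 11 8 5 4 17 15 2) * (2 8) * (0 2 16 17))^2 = (0 8 13 11 17 4 15 5 9 16 3) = ((0 15 8 5 13 9 11 16 17 3 4))^2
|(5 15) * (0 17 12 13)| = 4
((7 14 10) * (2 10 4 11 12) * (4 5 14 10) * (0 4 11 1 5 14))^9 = (14)(0 4 1 5)(7 10)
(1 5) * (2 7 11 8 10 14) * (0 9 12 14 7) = (0 9 12 14 2)(1 5)(7 11 8 10) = [9, 5, 0, 3, 4, 1, 6, 11, 10, 12, 7, 8, 14, 13, 2]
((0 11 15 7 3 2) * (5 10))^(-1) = (0 2 3 7 15 11)(5 10)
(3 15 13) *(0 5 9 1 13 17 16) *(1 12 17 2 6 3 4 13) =(0 5 9 12 17 16)(2 6 3 15)(4 13) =[5, 1, 6, 15, 13, 9, 3, 7, 8, 12, 10, 11, 17, 4, 14, 2, 0, 16]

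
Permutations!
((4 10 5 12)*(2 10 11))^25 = ((2 10 5 12 4 11))^25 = (2 10 5 12 4 11)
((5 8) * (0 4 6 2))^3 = (0 2 6 4)(5 8)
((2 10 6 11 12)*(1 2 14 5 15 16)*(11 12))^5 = ((1 2 10 6 12 14 5 15 16))^5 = (1 14 2 5 10 15 6 16 12)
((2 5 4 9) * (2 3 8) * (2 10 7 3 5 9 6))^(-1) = ((2 9 5 4 6)(3 8 10 7))^(-1) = (2 6 4 5 9)(3 7 10 8)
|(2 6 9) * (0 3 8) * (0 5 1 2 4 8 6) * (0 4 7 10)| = 30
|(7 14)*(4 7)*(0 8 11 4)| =|(0 8 11 4 7 14)| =6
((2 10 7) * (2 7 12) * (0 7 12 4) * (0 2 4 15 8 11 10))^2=((0 7 12 4 2)(8 11 10 15))^2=(0 12 2 7 4)(8 10)(11 15)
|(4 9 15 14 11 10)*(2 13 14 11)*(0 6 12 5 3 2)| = |(0 6 12 5 3 2 13 14)(4 9 15 11 10)| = 40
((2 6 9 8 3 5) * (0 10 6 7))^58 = ((0 10 6 9 8 3 5 2 7))^58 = (0 8 7 9 2 6 5 10 3)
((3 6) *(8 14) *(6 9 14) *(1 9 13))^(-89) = (1 14 6 13 9 8 3)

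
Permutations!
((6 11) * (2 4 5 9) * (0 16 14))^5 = ((0 16 14)(2 4 5 9)(6 11))^5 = (0 14 16)(2 4 5 9)(6 11)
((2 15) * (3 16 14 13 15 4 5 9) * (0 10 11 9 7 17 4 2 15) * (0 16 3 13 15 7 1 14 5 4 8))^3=((0 10 11 9 13 16 5 1 14 15 7 17 8))^3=(0 9 5 15 8 11 16 14 17 10 13 1 7)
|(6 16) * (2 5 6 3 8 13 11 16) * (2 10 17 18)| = 30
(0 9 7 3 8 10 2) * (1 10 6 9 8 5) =(0 8 6 9 7 3 5 1 10 2) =[8, 10, 0, 5, 4, 1, 9, 3, 6, 7, 2]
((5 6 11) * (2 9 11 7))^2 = (2 11 6)(5 7 9)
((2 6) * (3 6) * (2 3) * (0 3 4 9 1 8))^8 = (0 3 6 4 9 1 8)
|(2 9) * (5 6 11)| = |(2 9)(5 6 11)| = 6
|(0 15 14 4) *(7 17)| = |(0 15 14 4)(7 17)| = 4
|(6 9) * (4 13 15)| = 6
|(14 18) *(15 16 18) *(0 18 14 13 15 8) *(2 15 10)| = |(0 18 13 10 2 15 16 14 8)| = 9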